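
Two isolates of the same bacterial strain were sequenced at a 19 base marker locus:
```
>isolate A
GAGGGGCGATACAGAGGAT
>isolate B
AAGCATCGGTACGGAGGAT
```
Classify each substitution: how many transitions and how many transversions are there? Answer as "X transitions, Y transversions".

4 transitions, 2 transversions

Mismatches (1-based):
base 1: G→A (purine→purine, transition)
base 4: G→C (purine→pyrimidine, transversion)
base 5: G→A (purine→purine, transition)
base 6: G→T (purine→pyrimidine, transversion)
base 9: A→G (purine→purine, transition)
base 13: A→G (purine→purine, transition)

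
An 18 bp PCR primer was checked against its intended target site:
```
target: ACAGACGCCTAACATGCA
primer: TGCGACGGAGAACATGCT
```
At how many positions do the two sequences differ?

Mismatches (1-based): position 1: A→T; position 2: C→G; position 3: A→C; position 8: C→G; position 9: C→A; position 10: T→G; position 18: A→T.

7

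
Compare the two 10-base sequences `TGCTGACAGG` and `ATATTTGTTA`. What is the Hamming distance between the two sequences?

Comparing position by position, 9 positions differ: 1 (T/A), 2 (G/T), 3 (C/A), 5 (G/T), 6 (A/T), 7 (C/G), 8 (A/T), 9 (G/T), 10 (G/A).

9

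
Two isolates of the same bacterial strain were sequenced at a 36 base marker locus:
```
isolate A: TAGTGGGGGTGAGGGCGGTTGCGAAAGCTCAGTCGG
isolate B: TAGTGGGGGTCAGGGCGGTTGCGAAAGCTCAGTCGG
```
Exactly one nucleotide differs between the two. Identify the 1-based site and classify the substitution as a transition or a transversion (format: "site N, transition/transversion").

site 11, transversion

The sequences differ only at site 11: G→C (purine→pyrimidine), a transversion.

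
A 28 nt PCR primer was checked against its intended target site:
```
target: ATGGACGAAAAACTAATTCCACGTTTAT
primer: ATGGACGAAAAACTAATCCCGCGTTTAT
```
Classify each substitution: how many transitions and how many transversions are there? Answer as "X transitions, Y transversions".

Transitions (purine↔purine or pyrimidine↔pyrimidine): 18 T→C, 21 A→G.
Transversions (purine↔pyrimidine): none.

2 transitions, 0 transversions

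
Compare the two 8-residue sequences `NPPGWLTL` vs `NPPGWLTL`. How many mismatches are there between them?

0

The two sequences are identical at every position.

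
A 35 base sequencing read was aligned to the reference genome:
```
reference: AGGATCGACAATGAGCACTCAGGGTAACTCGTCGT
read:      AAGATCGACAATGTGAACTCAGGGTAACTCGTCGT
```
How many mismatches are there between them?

3

Mismatches (1-based): site 2: G→A; site 14: A→T; site 16: C→A.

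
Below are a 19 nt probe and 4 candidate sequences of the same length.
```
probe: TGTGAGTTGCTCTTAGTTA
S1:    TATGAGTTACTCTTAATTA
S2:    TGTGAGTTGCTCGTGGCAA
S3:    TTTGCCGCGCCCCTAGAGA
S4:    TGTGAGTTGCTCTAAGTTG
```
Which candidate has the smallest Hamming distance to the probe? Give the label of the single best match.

S1 differs at 3 bases; S2 differs at 4 bases; S3 differs at 9 bases; S4 differs at 2 bases. The closest is S4.

S4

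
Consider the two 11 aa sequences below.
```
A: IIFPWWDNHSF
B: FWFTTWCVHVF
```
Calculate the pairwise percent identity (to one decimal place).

7 positions differ (1, 2, 4, 5, 7, 8, 10), so 4 of 11 match: 4/11 = 36.36%.

36.4%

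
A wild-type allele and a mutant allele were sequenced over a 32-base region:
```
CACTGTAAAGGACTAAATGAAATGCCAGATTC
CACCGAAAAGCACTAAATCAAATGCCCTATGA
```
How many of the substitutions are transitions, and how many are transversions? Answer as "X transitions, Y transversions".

1 transition, 7 transversions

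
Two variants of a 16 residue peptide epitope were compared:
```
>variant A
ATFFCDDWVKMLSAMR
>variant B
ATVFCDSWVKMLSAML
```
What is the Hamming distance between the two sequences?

3

Comparing position by position, 3 positions differ: 3 (F/V), 7 (D/S), 16 (R/L).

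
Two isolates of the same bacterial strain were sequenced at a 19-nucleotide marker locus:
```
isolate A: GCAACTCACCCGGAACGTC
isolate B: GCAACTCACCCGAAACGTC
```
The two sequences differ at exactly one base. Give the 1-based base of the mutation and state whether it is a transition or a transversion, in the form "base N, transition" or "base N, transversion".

The sequences differ only at base 13: G→A (purine→purine), a transition.

base 13, transition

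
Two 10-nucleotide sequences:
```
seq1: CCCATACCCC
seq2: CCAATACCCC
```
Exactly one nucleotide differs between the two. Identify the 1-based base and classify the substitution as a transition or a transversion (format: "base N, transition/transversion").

The sequences differ only at base 3: C→A (pyrimidine→purine), a transversion.

base 3, transversion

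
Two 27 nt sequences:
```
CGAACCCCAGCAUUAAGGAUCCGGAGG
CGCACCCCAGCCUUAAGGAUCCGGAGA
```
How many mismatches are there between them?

The sequences differ at bases 3, 12, 27 (1-based) — 3 in total.

3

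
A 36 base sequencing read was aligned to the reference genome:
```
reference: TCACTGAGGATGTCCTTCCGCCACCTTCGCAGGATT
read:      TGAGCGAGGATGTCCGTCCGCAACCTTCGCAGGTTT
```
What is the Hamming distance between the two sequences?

6

The sequences differ at bases 2, 4, 5, 16, 22, 34 (1-based) — 6 in total.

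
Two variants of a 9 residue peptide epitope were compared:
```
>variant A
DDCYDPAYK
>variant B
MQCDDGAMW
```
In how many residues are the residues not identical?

Comparing position by position, 6 residues differ: 1 (D/M), 2 (D/Q), 4 (Y/D), 6 (P/G), 8 (Y/M), 9 (K/W).

6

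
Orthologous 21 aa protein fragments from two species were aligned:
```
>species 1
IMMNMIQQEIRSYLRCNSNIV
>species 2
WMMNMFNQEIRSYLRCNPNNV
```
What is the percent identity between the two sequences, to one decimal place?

76.2%

Mismatches at positions 1, 6, 7, 18, 20 (1-based): 5 of 21.
Identical positions: 16/21 = 76.19% → 76.2%.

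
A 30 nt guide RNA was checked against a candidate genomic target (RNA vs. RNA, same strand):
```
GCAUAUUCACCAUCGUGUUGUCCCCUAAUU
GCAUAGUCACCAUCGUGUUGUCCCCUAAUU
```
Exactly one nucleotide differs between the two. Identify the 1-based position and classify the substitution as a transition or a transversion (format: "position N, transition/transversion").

Position 6 changes U→G. U is a pyrimidine and G is a purine, so this is a transversion.

position 6, transversion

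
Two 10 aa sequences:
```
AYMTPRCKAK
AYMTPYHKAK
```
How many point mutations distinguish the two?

The sequences differ at positions 6, 7 (1-based) — 2 in total.

2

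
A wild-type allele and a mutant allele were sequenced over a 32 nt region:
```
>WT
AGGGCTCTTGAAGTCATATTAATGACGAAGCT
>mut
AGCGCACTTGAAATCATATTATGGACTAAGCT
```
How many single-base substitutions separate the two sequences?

The sequences differ at positions 3, 6, 13, 22, 23, 27 (1-based) — 6 in total.

6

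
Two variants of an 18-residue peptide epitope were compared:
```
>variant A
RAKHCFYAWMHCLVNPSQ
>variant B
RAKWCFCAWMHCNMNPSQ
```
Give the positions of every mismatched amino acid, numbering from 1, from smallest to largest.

4, 7, 13, 14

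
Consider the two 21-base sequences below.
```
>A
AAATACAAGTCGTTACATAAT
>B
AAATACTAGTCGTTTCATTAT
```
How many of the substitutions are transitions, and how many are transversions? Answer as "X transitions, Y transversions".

Transitions (purine↔purine or pyrimidine↔pyrimidine): none.
Transversions (purine↔pyrimidine): 7 A→T, 15 A→T, 19 A→T.

0 transitions, 3 transversions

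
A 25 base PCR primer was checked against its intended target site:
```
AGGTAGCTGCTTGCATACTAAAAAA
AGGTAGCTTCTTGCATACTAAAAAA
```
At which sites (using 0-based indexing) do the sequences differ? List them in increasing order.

Scanning 0-based: 8: G/T.

8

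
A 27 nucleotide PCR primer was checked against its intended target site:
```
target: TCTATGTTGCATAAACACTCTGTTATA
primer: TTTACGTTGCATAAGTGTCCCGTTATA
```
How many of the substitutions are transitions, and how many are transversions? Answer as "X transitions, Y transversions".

8 transitions, 0 transversions

Transitions (purine↔purine or pyrimidine↔pyrimidine): 2 C→T, 5 T→C, 15 A→G, 16 C→T, 17 A→G, 18 C→T, 19 T→C, 21 T→C.
Transversions (purine↔pyrimidine): none.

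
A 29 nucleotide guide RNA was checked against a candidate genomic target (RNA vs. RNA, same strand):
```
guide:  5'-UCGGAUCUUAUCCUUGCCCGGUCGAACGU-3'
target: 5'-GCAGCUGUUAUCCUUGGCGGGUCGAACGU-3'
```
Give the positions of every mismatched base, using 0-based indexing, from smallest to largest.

0, 2, 4, 6, 16, 18

Scanning 0-based: 0: U/G; 2: G/A; 4: A/C; 6: C/G; 16: C/G; 18: C/G.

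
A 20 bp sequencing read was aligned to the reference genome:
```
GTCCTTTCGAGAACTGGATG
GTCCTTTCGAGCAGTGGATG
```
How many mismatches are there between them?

2

Mismatches (1-based): site 12: A→C; site 14: C→G.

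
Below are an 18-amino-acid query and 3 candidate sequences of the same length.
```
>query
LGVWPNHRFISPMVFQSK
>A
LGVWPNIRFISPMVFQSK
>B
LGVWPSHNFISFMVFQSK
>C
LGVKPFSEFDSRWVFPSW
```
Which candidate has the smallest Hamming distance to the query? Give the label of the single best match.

A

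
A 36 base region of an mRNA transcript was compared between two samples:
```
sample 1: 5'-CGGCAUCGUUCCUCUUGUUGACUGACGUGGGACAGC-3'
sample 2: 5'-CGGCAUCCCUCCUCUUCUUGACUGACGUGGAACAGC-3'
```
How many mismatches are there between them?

4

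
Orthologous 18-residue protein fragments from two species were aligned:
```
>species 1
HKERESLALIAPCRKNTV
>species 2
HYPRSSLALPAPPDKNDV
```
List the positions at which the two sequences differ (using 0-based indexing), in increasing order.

Differences at position 1 (K→Y), position 2 (E→P), position 4 (E→S), position 9 (I→P), position 12 (C→P), position 13 (R→D), position 16 (T→D).

1, 2, 4, 9, 12, 13, 16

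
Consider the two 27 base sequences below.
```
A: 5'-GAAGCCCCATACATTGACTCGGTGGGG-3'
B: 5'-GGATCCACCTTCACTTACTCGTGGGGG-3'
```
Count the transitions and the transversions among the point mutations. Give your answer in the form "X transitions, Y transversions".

Transitions (purine↔purine or pyrimidine↔pyrimidine): 2 A→G, 14 T→C.
Transversions (purine↔pyrimidine): 4 G→T, 7 C→A, 9 A→C, 11 A→T, 16 G→T, 22 G→T, 23 T→G.

2 transitions, 7 transversions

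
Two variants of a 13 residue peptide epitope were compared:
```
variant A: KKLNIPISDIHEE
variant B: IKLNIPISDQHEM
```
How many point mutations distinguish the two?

Mismatches (1-based): position 1: K→I; position 10: I→Q; position 13: E→M.

3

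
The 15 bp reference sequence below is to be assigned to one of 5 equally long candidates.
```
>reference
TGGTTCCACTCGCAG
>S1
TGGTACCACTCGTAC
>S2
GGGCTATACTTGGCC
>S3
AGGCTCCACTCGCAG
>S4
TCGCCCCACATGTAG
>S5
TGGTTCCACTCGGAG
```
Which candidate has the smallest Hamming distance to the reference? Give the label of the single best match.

S5

Hamming distances to reference — S1: 3; S2: 8; S3: 2; S4: 6; S5: 1.
Smallest is S5 with 1 mismatch.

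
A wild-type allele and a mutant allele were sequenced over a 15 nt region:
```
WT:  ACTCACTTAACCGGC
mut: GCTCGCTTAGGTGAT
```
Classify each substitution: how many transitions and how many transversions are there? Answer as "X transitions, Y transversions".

Transitions (purine↔purine or pyrimidine↔pyrimidine): 1 A→G, 5 A→G, 10 A→G, 12 C→T, 14 G→A, 15 C→T.
Transversions (purine↔pyrimidine): 11 C→G.

6 transitions, 1 transversion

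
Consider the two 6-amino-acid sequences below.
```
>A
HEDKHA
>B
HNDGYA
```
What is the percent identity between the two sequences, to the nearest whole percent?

50%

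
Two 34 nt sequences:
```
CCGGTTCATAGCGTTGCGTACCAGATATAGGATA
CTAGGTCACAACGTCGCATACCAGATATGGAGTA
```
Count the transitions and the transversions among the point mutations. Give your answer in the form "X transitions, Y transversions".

Mismatches (1-based):
position 2: C→T (pyrimidine→pyrimidine, transition)
position 3: G→A (purine→purine, transition)
position 5: T→G (pyrimidine→purine, transversion)
position 9: T→C (pyrimidine→pyrimidine, transition)
position 11: G→A (purine→purine, transition)
position 15: T→C (pyrimidine→pyrimidine, transition)
position 18: G→A (purine→purine, transition)
position 29: A→G (purine→purine, transition)
position 31: G→A (purine→purine, transition)
position 32: A→G (purine→purine, transition)

9 transitions, 1 transversion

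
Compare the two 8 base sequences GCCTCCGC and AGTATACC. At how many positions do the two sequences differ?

The sequences differ at positions 1, 2, 3, 4, 5, 6, 7 (1-based) — 7 in total.

7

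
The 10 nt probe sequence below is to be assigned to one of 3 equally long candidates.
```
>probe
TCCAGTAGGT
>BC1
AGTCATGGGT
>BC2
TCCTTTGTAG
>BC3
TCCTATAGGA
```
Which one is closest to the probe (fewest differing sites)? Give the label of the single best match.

BC3

Hamming distances to probe — BC1: 6; BC2: 6; BC3: 3.
Smallest is BC3 with 3 mismatches.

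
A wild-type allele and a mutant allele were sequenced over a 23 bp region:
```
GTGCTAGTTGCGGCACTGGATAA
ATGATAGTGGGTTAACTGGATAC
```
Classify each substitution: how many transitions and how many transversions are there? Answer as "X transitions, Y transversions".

1 transition, 7 transversions

Transitions (purine↔purine or pyrimidine↔pyrimidine): 1 G→A.
Transversions (purine↔pyrimidine): 4 C→A, 9 T→G, 11 C→G, 12 G→T, 13 G→T, 14 C→A, 23 A→C.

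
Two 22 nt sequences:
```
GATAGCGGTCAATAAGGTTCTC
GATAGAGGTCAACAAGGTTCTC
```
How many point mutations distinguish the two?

2

Mismatches (1-based): position 6: C→A; position 13: T→C.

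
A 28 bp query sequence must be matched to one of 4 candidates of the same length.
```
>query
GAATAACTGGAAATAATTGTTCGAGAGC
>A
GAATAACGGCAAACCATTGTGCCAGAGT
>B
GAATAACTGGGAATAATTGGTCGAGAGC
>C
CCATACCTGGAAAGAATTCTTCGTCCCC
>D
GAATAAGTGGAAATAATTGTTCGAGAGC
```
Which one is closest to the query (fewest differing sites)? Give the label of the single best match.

D

Hamming distances to query — A: 7; B: 2; C: 9; D: 1.
Smallest is D with 1 mismatch.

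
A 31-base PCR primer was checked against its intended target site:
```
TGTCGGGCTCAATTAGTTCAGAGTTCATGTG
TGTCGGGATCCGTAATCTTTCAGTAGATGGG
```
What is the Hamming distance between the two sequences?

12

Comparing position by position, 12 positions differ: 8 (C/A), 11 (A/C), 12 (A/G), 14 (T/A), 16 (G/T), 17 (T/C), 19 (C/T), 20 (A/T), 21 (G/C), 25 (T/A), 26 (C/G), 30 (T/G).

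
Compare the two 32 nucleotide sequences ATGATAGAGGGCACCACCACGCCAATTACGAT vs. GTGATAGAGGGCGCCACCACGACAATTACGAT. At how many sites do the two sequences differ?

3

Comparing position by position, 3 sites differ: 1 (A/G), 13 (A/G), 22 (C/A).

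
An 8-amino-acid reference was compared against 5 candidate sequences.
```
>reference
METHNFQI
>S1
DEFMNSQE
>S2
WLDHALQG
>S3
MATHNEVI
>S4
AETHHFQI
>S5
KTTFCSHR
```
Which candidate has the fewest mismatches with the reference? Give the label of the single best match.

S1 differs at 5 residues; S2 differs at 6 residues; S3 differs at 3 residues; S4 differs at 2 residues; S5 differs at 7 residues. The closest is S4.

S4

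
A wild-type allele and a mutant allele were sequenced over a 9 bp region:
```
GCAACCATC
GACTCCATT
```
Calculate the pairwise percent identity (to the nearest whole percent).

4 positions differ (2, 3, 4, 9), so 5 of 9 match: 5/9 = 55.56%.

56%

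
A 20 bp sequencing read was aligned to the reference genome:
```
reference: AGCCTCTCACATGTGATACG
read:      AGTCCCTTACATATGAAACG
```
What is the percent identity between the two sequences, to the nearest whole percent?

75%

5 positions differ (3, 5, 8, 13, 17), so 15 of 20 match: 15/20 = 75%.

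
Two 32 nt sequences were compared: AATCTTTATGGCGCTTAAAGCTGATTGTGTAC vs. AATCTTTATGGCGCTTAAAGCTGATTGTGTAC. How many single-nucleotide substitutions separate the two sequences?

0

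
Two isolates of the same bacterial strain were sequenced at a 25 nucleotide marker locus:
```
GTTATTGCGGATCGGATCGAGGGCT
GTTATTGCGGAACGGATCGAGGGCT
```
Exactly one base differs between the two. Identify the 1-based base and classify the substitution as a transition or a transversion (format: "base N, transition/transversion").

base 12, transversion

Base 12 changes T→A. T is a pyrimidine and A is a purine, so this is a transversion.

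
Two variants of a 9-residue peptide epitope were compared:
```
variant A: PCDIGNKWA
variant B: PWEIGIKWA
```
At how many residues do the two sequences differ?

3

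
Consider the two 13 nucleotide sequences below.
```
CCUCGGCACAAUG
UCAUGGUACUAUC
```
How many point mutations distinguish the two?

Mismatches (1-based): base 1: C→U; base 3: U→A; base 4: C→U; base 7: C→U; base 10: A→U; base 13: G→C.

6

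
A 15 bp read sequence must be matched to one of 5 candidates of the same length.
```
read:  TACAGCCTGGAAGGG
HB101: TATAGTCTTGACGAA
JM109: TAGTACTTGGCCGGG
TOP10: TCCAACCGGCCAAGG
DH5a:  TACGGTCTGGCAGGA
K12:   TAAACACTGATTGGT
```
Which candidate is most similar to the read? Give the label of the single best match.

DH5a

Hamming distances to read — HB101: 6; JM109: 6; TOP10: 6; DH5a: 4; K12: 7.
Smallest is DH5a with 4 mismatches.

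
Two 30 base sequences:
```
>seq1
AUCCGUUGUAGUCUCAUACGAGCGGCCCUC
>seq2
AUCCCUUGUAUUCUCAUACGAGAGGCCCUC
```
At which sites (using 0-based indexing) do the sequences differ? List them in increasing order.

Differences at site 4 (G→C), site 10 (G→U), site 22 (C→A).

4, 10, 22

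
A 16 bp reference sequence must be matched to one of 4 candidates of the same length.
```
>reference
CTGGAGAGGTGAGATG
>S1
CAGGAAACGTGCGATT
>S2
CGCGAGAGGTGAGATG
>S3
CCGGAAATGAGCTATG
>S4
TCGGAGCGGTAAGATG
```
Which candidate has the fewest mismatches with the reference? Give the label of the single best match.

Hamming distances to reference — S1: 5; S2: 2; S3: 6; S4: 4.
Smallest is S2 with 2 mismatches.

S2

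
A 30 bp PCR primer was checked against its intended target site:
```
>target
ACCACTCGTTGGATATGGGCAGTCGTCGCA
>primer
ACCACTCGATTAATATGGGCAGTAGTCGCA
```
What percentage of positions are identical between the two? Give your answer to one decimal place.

Mismatches at positions 9, 11, 12, 24 (1-based): 4 of 30.
Identical positions: 26/30 = 86.67% → 86.7%.

86.7%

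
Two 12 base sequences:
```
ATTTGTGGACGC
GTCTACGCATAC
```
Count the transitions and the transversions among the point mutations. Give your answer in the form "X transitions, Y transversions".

Mismatches (1-based):
position 1: A→G (purine→purine, transition)
position 3: T→C (pyrimidine→pyrimidine, transition)
position 5: G→A (purine→purine, transition)
position 6: T→C (pyrimidine→pyrimidine, transition)
position 8: G→C (purine→pyrimidine, transversion)
position 10: C→T (pyrimidine→pyrimidine, transition)
position 11: G→A (purine→purine, transition)

6 transitions, 1 transversion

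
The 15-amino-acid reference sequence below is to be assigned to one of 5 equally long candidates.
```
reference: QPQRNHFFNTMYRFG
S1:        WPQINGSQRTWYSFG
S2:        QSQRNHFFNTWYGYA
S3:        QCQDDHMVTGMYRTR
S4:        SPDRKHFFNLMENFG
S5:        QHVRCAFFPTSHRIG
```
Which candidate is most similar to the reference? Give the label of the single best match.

S2

Hamming distances to reference — S1: 8; S2: 5; S3: 9; S4: 6; S5: 8.
Smallest is S2 with 5 mismatches.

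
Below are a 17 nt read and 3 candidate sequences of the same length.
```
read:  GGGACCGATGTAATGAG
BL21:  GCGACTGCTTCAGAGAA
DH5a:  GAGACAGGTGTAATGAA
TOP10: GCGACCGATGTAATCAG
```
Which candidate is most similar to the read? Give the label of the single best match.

TOP10

BL21 differs at 8 positions; DH5a differs at 4 positions; TOP10 differs at 2 positions. The closest is TOP10.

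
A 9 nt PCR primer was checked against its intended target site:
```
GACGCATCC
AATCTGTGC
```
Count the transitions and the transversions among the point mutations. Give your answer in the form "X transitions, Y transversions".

Mismatches (1-based):
base 1: G→A (purine→purine, transition)
base 3: C→T (pyrimidine→pyrimidine, transition)
base 4: G→C (purine→pyrimidine, transversion)
base 5: C→T (pyrimidine→pyrimidine, transition)
base 6: A→G (purine→purine, transition)
base 8: C→G (pyrimidine→purine, transversion)

4 transitions, 2 transversions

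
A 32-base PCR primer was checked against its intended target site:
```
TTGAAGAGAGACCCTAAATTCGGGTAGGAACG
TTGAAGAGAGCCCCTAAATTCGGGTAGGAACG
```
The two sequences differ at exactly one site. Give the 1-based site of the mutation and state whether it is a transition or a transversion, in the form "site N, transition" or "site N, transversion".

site 11, transversion

The sequences differ only at site 11: A→C (purine→pyrimidine), a transversion.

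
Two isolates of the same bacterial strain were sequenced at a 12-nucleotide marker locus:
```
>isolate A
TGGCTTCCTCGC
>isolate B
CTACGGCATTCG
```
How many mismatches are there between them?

9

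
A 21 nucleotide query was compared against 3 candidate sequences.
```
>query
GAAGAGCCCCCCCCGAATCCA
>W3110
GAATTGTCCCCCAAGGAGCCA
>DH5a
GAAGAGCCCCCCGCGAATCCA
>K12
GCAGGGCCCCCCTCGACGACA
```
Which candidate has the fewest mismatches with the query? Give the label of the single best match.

Hamming distances to query — W3110: 7; DH5a: 1; K12: 6.
Smallest is DH5a with 1 mismatch.

DH5a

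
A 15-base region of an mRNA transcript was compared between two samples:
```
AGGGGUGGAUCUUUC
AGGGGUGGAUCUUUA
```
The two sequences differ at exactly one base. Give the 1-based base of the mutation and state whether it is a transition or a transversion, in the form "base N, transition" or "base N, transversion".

base 15, transversion

The sequences differ only at base 15: C→A (pyrimidine→purine), a transversion.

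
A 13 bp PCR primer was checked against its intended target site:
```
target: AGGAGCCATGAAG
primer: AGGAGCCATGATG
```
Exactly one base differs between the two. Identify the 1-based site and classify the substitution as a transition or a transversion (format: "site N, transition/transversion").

The sequences differ only at site 12: A→T (purine→pyrimidine), a transversion.

site 12, transversion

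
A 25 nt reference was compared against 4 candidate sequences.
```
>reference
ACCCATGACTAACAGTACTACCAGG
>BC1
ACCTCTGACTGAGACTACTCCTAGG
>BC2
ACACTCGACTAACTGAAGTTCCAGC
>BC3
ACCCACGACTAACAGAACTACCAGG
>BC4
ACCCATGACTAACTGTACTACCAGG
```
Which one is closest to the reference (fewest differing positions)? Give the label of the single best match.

BC4

Hamming distances to reference — BC1: 7; BC2: 8; BC3: 2; BC4: 1.
Smallest is BC4 with 1 mismatch.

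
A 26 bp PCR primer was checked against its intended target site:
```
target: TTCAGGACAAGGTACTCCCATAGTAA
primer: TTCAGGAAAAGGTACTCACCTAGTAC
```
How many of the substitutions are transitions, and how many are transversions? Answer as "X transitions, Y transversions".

0 transitions, 4 transversions

Transitions (purine↔purine or pyrimidine↔pyrimidine): none.
Transversions (purine↔pyrimidine): 8 C→A, 18 C→A, 20 A→C, 26 A→C.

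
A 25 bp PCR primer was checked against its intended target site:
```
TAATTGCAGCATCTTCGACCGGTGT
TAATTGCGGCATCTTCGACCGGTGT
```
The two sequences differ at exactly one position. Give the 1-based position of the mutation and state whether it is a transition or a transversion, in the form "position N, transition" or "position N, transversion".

position 8, transition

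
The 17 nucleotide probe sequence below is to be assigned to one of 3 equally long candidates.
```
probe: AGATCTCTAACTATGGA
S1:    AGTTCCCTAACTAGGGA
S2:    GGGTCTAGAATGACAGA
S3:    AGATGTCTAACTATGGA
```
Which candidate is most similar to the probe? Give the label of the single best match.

S1 differs at 3 sites; S2 differs at 8 sites; S3 differs at 1 site. The closest is S3.

S3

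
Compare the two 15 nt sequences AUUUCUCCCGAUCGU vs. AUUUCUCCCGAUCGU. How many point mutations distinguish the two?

No positions differ; the sequences are identical.

0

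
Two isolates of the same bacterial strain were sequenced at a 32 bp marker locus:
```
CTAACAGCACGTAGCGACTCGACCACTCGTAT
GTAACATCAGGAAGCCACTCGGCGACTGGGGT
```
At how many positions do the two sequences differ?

Comparing position by position, 10 positions differ: 1 (C/G), 7 (G/T), 10 (C/G), 12 (T/A), 16 (G/C), 22 (A/G), 24 (C/G), 28 (C/G), 30 (T/G), 31 (A/G).

10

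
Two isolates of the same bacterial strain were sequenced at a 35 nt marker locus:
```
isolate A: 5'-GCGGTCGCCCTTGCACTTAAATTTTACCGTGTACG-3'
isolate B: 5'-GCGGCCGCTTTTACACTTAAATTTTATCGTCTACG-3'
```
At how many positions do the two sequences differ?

6

Mismatches (1-based): position 5: T→C; position 9: C→T; position 10: C→T; position 13: G→A; position 27: C→T; position 31: G→C.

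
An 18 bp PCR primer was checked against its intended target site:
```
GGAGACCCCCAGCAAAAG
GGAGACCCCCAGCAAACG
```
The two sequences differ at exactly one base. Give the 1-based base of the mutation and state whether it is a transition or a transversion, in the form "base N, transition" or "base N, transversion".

Base 17 changes A→C. A is a purine and C is a pyrimidine, so this is a transversion.

base 17, transversion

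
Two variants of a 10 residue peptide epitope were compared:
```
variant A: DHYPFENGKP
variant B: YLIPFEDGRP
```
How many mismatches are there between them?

5

Comparing position by position, 5 residues differ: 1 (D/Y), 2 (H/L), 3 (Y/I), 7 (N/D), 9 (K/R).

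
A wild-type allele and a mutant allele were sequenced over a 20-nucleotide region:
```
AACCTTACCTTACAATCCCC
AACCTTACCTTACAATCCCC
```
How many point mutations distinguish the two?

0

The two sequences are identical at every position.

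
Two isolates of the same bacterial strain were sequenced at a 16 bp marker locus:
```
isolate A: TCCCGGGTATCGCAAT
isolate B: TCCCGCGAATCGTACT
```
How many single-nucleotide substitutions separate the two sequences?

Comparing position by position, 4 bases differ: 6 (G/C), 8 (T/A), 13 (C/T), 15 (A/C).

4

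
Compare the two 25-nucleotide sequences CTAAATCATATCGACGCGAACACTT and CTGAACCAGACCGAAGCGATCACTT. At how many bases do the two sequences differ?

6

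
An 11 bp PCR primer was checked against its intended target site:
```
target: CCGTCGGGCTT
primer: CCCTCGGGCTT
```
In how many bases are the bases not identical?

1

The sequences differ at bases 3 (1-based) — 1 in total.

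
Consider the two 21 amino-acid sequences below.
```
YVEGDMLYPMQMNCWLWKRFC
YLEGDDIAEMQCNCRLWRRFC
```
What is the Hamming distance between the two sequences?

Comparing position by position, 8 positions differ: 2 (V/L), 6 (M/D), 7 (L/I), 8 (Y/A), 9 (P/E), 12 (M/C), 15 (W/R), 18 (K/R).

8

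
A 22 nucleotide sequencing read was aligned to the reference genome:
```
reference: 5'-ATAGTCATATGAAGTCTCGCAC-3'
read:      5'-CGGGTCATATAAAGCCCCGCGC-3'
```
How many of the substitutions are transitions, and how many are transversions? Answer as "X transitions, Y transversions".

Mismatches (1-based):
base 1: A→C (purine→pyrimidine, transversion)
base 2: T→G (pyrimidine→purine, transversion)
base 3: A→G (purine→purine, transition)
base 11: G→A (purine→purine, transition)
base 15: T→C (pyrimidine→pyrimidine, transition)
base 17: T→C (pyrimidine→pyrimidine, transition)
base 21: A→G (purine→purine, transition)

5 transitions, 2 transversions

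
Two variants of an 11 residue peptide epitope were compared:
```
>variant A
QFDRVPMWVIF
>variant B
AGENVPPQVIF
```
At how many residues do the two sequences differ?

6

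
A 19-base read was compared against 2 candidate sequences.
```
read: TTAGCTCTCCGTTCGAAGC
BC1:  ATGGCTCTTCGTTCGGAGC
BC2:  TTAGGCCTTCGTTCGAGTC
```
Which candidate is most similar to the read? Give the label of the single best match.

BC1

BC1 differs at 4 positions; BC2 differs at 5 positions. The closest is BC1.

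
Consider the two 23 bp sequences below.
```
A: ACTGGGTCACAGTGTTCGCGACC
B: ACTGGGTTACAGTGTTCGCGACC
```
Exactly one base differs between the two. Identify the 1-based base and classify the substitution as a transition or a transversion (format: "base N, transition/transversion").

The sequences differ only at base 8: C→T (pyrimidine→pyrimidine), a transition.

base 8, transition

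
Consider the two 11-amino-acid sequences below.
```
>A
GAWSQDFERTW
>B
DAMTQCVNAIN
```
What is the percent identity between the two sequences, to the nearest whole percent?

9 positions differ (1, 3, 4, 6, 7, 8, 9, 10, 11), so 2 of 11 match: 2/11 = 18.18%.

18%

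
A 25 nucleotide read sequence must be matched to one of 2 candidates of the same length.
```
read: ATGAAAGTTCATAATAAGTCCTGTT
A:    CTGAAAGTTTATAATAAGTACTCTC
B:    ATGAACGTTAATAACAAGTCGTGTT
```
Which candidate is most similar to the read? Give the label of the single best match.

Hamming distances to read — A: 5; B: 4.
Smallest is B with 4 mismatches.

B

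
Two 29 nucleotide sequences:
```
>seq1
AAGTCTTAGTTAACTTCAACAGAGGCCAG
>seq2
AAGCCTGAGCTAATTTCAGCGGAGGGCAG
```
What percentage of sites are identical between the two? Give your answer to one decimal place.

7 positions differ (4, 7, 10, 14, 19, 21, 26), so 22 of 29 match: 22/29 = 75.86%.

75.9%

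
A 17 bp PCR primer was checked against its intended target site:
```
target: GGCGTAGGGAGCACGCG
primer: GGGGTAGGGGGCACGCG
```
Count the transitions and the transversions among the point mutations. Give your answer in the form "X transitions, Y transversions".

Transitions (purine↔purine or pyrimidine↔pyrimidine): 10 A→G.
Transversions (purine↔pyrimidine): 3 C→G.

1 transition, 1 transversion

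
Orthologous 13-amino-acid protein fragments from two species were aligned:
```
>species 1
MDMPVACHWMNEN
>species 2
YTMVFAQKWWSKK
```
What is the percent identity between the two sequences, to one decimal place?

Mismatches at positions 1, 2, 4, 5, 7, 8, 10, 11, 12, 13 (1-based): 10 of 13.
Identical positions: 3/13 = 23.08% → 23.1%.

23.1%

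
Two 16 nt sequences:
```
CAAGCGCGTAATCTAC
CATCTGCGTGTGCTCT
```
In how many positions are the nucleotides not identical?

8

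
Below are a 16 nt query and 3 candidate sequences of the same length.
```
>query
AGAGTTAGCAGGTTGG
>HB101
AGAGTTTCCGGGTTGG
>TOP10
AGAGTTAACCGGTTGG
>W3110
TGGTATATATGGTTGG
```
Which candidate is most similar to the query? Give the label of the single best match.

Hamming distances to query — HB101: 3; TOP10: 2; W3110: 7.
Smallest is TOP10 with 2 mismatches.

TOP10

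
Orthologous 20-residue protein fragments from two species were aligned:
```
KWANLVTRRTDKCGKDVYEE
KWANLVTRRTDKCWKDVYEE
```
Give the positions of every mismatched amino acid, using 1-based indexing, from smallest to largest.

14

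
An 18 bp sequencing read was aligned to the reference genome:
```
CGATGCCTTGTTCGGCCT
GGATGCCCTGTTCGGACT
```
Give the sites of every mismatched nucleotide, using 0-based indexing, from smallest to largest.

Scanning 0-based: 0: C/G; 7: T/C; 15: C/A.

0, 7, 15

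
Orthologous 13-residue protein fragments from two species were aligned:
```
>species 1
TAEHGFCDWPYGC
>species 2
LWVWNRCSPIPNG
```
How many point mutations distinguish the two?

12

The sequences differ at residues 1, 2, 3, 4, 5, 6, 8, 9, 10, 11, 12, 13 (1-based) — 12 in total.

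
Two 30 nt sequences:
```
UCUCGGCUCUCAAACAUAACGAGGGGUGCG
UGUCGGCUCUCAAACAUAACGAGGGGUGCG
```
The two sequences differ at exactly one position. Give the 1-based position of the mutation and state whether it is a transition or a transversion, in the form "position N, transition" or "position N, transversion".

position 2, transversion

Position 2 changes C→G. C is a pyrimidine and G is a purine, so this is a transversion.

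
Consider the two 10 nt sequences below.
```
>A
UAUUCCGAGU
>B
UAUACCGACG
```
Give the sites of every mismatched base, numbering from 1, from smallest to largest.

4, 9, 10

Differences at site 4 (U→A), site 9 (G→C), site 10 (U→G).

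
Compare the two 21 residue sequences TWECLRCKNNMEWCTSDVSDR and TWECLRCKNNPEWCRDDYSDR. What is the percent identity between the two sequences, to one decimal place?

Mismatches at positions 11, 15, 16, 18 (1-based): 4 of 21.
Identical positions: 17/21 = 80.95% → 81.0%.

81.0%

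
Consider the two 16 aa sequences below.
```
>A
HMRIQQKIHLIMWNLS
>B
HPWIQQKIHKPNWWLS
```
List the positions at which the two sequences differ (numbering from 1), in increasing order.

Scanning 1-based: 2: M/P; 3: R/W; 10: L/K; 11: I/P; 12: M/N; 14: N/W.

2, 3, 10, 11, 12, 14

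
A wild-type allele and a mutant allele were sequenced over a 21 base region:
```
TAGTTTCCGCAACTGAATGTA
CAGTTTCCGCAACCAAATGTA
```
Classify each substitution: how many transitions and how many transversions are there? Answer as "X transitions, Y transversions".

Mismatches (1-based):
site 1: T→C (pyrimidine→pyrimidine, transition)
site 14: T→C (pyrimidine→pyrimidine, transition)
site 15: G→A (purine→purine, transition)

3 transitions, 0 transversions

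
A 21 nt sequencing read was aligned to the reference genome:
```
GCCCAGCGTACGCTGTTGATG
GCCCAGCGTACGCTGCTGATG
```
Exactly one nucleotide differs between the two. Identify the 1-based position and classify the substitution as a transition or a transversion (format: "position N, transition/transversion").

The sequences differ only at position 16: T→C (pyrimidine→pyrimidine), a transition.

position 16, transition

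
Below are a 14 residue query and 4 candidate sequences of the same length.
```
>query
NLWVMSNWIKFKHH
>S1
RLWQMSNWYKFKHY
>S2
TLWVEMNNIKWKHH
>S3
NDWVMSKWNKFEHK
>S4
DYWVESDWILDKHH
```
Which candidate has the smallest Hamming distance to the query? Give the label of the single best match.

S1

S1 differs at 4 residues; S2 differs at 5 residues; S3 differs at 5 residues; S4 differs at 6 residues. The closest is S1.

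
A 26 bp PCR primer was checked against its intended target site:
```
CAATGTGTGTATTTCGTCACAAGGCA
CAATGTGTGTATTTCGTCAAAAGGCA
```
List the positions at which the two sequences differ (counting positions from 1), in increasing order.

Scanning 1-based: 20: C/A.

20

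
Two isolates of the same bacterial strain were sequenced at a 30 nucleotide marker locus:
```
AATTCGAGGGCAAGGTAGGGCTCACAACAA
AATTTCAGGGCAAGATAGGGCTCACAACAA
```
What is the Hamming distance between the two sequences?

3

Mismatches (1-based): base 5: C→T; base 6: G→C; base 15: G→A.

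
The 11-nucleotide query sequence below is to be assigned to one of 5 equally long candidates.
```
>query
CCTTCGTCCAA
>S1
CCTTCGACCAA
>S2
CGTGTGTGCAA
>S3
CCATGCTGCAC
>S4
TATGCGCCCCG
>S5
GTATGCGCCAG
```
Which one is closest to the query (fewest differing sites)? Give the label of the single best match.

S1

S1 differs at 1 site; S2 differs at 4 sites; S3 differs at 5 sites; S4 differs at 6 sites; S5 differs at 7 sites. The closest is S1.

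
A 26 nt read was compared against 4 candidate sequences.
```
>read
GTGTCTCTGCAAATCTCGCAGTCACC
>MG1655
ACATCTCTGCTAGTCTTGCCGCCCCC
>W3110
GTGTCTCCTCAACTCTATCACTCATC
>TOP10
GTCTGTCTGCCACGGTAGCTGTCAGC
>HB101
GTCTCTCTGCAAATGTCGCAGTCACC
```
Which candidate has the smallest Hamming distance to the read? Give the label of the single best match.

HB101

Hamming distances to read — MG1655: 9; W3110: 7; TOP10: 9; HB101: 2.
Smallest is HB101 with 2 mismatches.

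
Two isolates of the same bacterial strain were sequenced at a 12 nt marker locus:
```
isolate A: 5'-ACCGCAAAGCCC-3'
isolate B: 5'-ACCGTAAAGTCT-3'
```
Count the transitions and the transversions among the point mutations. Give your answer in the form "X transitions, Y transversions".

3 transitions, 0 transversions

Transitions (purine↔purine or pyrimidine↔pyrimidine): 5 C→T, 10 C→T, 12 C→T.
Transversions (purine↔pyrimidine): none.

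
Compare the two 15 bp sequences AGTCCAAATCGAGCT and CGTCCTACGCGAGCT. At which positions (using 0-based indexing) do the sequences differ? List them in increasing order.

Differences at position 0 (A→C), position 5 (A→T), position 7 (A→C), position 8 (T→G).

0, 5, 7, 8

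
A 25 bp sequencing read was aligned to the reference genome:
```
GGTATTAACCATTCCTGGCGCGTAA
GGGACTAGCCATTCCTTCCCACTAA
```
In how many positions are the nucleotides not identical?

Comparing position by position, 8 positions differ: 3 (T/G), 5 (T/C), 8 (A/G), 17 (G/T), 18 (G/C), 20 (G/C), 21 (C/A), 22 (G/C).

8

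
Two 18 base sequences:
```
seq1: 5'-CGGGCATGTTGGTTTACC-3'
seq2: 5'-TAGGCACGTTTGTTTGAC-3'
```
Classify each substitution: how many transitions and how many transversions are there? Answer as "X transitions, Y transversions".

Transitions (purine↔purine or pyrimidine↔pyrimidine): 1 C→T, 2 G→A, 7 T→C, 16 A→G.
Transversions (purine↔pyrimidine): 11 G→T, 17 C→A.

4 transitions, 2 transversions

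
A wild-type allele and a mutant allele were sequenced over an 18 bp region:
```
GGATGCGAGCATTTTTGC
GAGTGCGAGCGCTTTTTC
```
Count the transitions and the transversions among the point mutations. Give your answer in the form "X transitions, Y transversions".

4 transitions, 1 transversion

Transitions (purine↔purine or pyrimidine↔pyrimidine): 2 G→A, 3 A→G, 11 A→G, 12 T→C.
Transversions (purine↔pyrimidine): 17 G→T.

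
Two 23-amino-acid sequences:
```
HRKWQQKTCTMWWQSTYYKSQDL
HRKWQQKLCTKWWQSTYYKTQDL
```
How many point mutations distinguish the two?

3

The sequences differ at residues 8, 11, 20 (1-based) — 3 in total.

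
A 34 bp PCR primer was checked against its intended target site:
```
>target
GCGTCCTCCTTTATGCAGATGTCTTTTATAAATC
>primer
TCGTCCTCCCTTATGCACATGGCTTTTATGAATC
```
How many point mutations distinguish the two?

Comparing position by position, 5 positions differ: 1 (G/T), 10 (T/C), 18 (G/C), 22 (T/G), 30 (A/G).

5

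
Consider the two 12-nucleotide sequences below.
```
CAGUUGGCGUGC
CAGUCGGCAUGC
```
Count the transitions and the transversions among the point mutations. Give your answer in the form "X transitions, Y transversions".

Mismatches (1-based):
site 5: U→C (pyrimidine→pyrimidine, transition)
site 9: G→A (purine→purine, transition)

2 transitions, 0 transversions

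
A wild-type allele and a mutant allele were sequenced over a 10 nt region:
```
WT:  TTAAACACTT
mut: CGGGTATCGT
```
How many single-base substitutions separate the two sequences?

Comparing position by position, 8 sites differ: 1 (T/C), 2 (T/G), 3 (A/G), 4 (A/G), 5 (A/T), 6 (C/A), 7 (A/T), 9 (T/G).

8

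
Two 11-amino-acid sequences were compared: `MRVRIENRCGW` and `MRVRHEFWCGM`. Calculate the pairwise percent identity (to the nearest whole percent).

64%

Mismatches at positions 5, 7, 8, 11 (1-based): 4 of 11.
Identical positions: 7/11 = 63.64% → 64%.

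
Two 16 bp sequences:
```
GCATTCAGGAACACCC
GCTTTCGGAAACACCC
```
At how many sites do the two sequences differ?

3

The sequences differ at sites 3, 7, 9 (1-based) — 3 in total.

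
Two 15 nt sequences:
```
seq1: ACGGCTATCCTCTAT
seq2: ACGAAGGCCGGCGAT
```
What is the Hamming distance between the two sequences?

Comparing position by position, 8 bases differ: 4 (G/A), 5 (C/A), 6 (T/G), 7 (A/G), 8 (T/C), 10 (C/G), 11 (T/G), 13 (T/G).

8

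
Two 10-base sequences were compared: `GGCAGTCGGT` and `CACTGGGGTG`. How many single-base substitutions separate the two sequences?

Mismatches (1-based): site 1: G→C; site 2: G→A; site 4: A→T; site 6: T→G; site 7: C→G; site 9: G→T; site 10: T→G.

7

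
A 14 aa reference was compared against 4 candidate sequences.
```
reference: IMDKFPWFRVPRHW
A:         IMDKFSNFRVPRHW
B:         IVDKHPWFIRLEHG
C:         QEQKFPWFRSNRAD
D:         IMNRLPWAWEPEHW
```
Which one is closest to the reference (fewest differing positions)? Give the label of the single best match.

A

A differs at 2 positions; B differs at 7 positions; C differs at 7 positions; D differs at 7 positions. The closest is A.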